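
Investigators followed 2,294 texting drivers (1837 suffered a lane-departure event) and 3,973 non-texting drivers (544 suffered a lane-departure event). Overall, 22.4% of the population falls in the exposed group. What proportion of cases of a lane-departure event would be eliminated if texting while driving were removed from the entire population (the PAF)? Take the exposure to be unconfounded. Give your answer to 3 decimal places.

p₁ = P(outcome | exposed) = 1837/2294 = 0.80078
p₀ = P(outcome | unexposed) = 544/3973 = 0.13692
Overall risk P(Y=1) = π·p₁ + (1−π)·p₀ = 0.224×0.80078 + 0.776×0.13692 = 0.28563.
Under exogeneity, PAF = [P(Y=1) − p₀] / P(Y=1).
PAF = (0.28563 − 0.13692) / 0.28563 ≈ 0.5206

PAF ≈ 0.521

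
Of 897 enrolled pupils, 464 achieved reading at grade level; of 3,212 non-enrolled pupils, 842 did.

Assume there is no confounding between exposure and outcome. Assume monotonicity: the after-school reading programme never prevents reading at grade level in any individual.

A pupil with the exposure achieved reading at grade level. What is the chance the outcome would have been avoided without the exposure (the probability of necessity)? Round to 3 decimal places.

PN ≈ 0.493

p₁ = P(outcome | exposed) = 464/897 = 0.51728
p₀ = P(outcome | unexposed) = 842/3212 = 0.26214
Under exogeneity and monotonicity, PN = (p₁ − p₀) / p₁.
PN = (0.51728 − 0.26214) / 0.51728 = 0.25514 / 0.51728 ≈ 0.4932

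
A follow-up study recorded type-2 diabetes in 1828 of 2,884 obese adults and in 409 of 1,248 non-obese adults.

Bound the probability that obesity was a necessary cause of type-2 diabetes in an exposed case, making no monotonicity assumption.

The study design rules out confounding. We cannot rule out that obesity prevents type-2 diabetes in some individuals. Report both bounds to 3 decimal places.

p₁ = P(outcome | exposed) = 1828/2884 = 0.63384
p₀ = P(outcome | unexposed) = 409/1248 = 0.32772
Under exogeneity alone the bounds on PN are max{0,(p₁−p₀)/p₁} ≤ PN ≤ min{1,(1−p₀)/p₁}.
  lower = (p₁ − p₀)/p₁ = 0.30612 / 0.63384 ≈ 0.4830
  upper = min{1, (1 − p₀)/p₁} = 0.67228 / 0.63384 ≈ 1.0606 → capped at 1

0.483 ≤ PN ≤ 1.000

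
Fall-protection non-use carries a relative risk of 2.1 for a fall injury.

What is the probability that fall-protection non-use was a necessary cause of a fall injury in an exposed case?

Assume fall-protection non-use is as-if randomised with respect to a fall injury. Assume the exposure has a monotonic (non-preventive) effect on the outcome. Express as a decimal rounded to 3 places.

Under exogeneity and monotonicity, PN = (RR − 1) / RR = 1 − 1/RR.
PN = (2.1 − 1) / 2.1 = 1.1 / 2.1 ≈ 0.5238

PN ≈ 0.524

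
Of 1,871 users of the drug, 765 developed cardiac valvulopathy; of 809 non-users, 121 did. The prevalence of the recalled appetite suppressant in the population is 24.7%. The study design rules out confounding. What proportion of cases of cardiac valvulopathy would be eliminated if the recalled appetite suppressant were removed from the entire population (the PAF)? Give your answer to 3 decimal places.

PAF ≈ 0.300

p₁ = P(outcome | exposed) = 765/1871 = 0.40887
p₀ = P(outcome | unexposed) = 121/809 = 0.14957
Overall risk P(Y=1) = π·p₁ + (1−π)·p₀ = 0.247×0.40887 + 0.753×0.14957 = 0.21362.
Under exogeneity, PAF = [P(Y=1) − p₀] / P(Y=1).
PAF = (0.21362 − 0.14957) / 0.21362 ≈ 0.2998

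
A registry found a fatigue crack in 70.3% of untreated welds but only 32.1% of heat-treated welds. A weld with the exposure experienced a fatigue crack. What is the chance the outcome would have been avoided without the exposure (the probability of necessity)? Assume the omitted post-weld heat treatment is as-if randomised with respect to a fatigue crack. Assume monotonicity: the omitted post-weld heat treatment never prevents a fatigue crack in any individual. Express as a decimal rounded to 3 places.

p₁ = 0.703, p₀ = 0.321.
Under exogeneity and monotonicity, PN = (p₁ − p₀) / p₁.
PN = (0.703 − 0.321) / 0.703 = 0.382 / 0.703 ≈ 0.5434

PN ≈ 0.543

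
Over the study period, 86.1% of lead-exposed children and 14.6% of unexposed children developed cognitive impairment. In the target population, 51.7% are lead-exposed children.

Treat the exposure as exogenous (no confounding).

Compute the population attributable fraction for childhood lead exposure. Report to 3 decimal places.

PAF ≈ 0.717

p₁ = 0.861, p₀ = 0.146.
Overall risk P(Y=1) = π·p₁ + (1−π)·p₀ = 0.517×0.861 + 0.483×0.146 = 0.51565.
Under exogeneity, PAF = [P(Y=1) − p₀] / P(Y=1).
PAF = (0.51565 − 0.146) / 0.51565 ≈ 0.7169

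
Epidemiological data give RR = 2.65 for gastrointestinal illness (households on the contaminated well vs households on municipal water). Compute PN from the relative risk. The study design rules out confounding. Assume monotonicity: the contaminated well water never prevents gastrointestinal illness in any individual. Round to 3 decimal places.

PN ≈ 0.623

Under exogeneity and monotonicity, PN = (RR − 1) / RR = 1 − 1/RR.
PN = (2.65 − 1) / 2.65 = 1.65 / 2.65 ≈ 0.6226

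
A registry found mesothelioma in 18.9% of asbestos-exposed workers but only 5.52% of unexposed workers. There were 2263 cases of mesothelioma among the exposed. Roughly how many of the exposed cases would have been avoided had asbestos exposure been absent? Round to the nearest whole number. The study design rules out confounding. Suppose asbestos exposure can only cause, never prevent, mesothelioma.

about 1602 cases

p₁ = 0.189, p₀ = 0.0552.
PN = (p₁ − p₀)/p₁ = (0.189 − 0.0552) / 0.189 ≈ 0.70794.
Attributable cases ≈ PN × (exposed cases) = 0.70794 × 2263 ≈ 1602.06.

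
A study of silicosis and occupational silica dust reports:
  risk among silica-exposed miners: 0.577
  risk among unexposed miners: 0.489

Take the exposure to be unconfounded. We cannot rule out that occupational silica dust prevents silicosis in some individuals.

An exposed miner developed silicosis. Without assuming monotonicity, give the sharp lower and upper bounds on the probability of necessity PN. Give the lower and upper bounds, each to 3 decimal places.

0.153 ≤ PN ≤ 0.886

Let p₁ = 0.577, p₀ = 0.489.
Under exogeneity alone the bounds on PN are max{0,(p₁−p₀)/p₁} ≤ PN ≤ min{1,(1−p₀)/p₁}.
  lower = (p₁ − p₀)/p₁ = 0.088 / 0.577 ≈ 0.1525
  upper = min{1, (1 − p₀)/p₁} = 0.511 / 0.577 ≈ 0.8856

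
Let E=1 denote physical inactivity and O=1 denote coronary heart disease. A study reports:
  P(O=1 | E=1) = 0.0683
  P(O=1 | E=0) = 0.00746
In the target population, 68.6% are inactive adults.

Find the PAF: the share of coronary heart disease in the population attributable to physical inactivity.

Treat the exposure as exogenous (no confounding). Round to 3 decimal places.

Let p₁ = 0.0683, p₀ = 0.00746.
Overall risk P(Y=1) = π·p₁ + (1−π)·p₀ = 0.686×0.0683 + 0.314×0.00746 = 0.049196.
Under exogeneity, PAF = [P(Y=1) − p₀] / P(Y=1).
PAF = (0.049196 − 0.00746) / 0.049196 ≈ 0.8484

PAF ≈ 0.848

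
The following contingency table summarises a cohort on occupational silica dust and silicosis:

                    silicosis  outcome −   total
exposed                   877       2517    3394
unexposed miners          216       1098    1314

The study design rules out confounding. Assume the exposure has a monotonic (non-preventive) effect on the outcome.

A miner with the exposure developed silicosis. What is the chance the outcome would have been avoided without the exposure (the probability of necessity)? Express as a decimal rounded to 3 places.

p₁ = P(outcome | exposed) = 877/3394 = 0.2584
p₀ = P(outcome | unexposed) = 216/1314 = 0.16438
Under exogeneity and monotonicity, PN = (p₁ − p₀) / p₁.
PN = (0.2584 − 0.16438) / 0.2584 = 0.094014 / 0.2584 ≈ 0.3638

PN ≈ 0.364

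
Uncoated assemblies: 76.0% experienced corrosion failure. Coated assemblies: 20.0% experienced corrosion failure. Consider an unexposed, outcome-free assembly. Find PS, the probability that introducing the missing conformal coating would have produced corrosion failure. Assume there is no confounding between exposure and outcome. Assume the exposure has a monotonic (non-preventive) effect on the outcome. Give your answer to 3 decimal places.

PS ≈ 0.700

p₁ = 0.76, p₀ = 0.2.
Under exogeneity and monotonicity, PS = (p₁ − p₀) / (1 − p₀).
PS = (0.76 − 0.2) / (1 − 0.2) = 0.56 / 0.8 ≈ 0.7000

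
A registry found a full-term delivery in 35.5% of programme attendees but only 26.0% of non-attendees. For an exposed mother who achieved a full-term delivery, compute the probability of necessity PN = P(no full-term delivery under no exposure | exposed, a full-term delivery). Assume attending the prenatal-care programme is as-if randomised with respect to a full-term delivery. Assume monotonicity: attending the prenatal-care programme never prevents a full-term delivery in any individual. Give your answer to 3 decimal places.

PN ≈ 0.268

p₁ = 0.355, p₀ = 0.26.
Under exogeneity and monotonicity, PN = (p₁ − p₀) / p₁.
PN = (0.355 − 0.26) / 0.355 = 0.095 / 0.355 ≈ 0.2676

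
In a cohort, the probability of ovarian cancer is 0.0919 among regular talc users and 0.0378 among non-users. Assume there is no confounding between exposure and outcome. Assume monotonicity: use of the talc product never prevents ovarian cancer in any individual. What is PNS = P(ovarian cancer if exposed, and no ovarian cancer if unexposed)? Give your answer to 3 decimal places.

Let p₁ = 0.0919, p₀ = 0.0378.
Under exogeneity and monotonicity, PNS = p₁ − p₀.
PNS = 0.0919 − 0.0378 = 0.0541

PNS ≈ 0.054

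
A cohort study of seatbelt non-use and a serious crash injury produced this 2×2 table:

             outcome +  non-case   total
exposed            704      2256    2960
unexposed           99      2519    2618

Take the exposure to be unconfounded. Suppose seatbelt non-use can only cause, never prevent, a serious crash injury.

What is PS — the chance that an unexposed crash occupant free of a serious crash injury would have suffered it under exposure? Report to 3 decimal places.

p₁ = P(outcome | exposed) = 704/2960 = 0.23784
p₀ = P(outcome | unexposed) = 99/2618 = 0.037815
Under exogeneity and monotonicity, PS = (p₁ − p₀)/(1 − p₀).
PS = (0.23784 − 0.037815) / 0.96218 ≈ 0.2079

PS ≈ 0.208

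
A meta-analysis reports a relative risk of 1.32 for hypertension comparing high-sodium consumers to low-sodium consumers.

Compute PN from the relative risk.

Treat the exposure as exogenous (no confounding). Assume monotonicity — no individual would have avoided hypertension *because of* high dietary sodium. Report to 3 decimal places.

Under exogeneity and monotonicity, PN = (RR − 1) / RR = 1 − 1/RR.
PN = (1.32 − 1) / 1.32 = 0.32 / 1.32 ≈ 0.2424

PN ≈ 0.242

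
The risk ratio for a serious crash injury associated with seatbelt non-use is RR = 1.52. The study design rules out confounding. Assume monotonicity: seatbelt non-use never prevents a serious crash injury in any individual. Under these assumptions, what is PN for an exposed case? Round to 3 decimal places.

PN ≈ 0.342

Under exogeneity and monotonicity, PN = (RR − 1) / RR = 1 − 1/RR.
PN = (1.52 − 1) / 1.52 = 0.52 / 1.52 ≈ 0.3421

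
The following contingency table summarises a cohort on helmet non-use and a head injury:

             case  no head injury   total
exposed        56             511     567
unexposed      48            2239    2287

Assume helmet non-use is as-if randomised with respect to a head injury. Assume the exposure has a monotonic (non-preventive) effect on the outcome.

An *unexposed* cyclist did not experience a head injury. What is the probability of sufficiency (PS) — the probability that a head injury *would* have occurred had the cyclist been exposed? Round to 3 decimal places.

PS ≈ 0.079

p₁ = P(outcome | exposed) = 56/567 = 0.098765
p₀ = P(outcome | unexposed) = 48/2287 = 0.020988
Under exogeneity and monotonicity, PS = (p₁ − p₀)/(1 − p₀).
PS = (0.098765 − 0.020988) / 0.97901 ≈ 0.0794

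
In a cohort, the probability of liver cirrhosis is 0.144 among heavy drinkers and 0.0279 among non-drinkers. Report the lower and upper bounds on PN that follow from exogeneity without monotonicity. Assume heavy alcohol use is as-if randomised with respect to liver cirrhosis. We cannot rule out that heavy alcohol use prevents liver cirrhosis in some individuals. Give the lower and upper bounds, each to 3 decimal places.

Let p₁ = 0.144, p₀ = 0.0279.
Under exogeneity alone the bounds on PN are max{0,(p₁−p₀)/p₁} ≤ PN ≤ min{1,(1−p₀)/p₁}.
  lower = (p₁ − p₀)/p₁ = 0.1161 / 0.144 ≈ 0.8062
  upper = min{1, (1 − p₀)/p₁} = 0.9721 / 0.144 ≈ 6.7507 → capped at 1

0.806 ≤ PN ≤ 1.000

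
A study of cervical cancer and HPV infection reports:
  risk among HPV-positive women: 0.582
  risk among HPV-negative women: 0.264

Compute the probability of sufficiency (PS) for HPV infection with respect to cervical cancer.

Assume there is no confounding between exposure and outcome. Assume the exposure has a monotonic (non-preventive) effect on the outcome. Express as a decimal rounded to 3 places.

Let p₁ = 0.582, p₀ = 0.264.
Under exogeneity and monotonicity, PS = (p₁ − p₀) / (1 − p₀).
PS = (0.582 − 0.264) / (1 − 0.264) = 0.318 / 0.736 ≈ 0.4321

PS ≈ 0.432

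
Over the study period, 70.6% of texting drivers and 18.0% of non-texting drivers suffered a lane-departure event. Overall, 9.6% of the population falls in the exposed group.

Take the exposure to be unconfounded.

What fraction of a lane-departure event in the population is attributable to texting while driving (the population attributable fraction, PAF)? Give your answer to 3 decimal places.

PAF ≈ 0.219

p₁ = 0.706, p₀ = 0.18.
Overall risk P(Y=1) = π·p₁ + (1−π)·p₀ = 0.096×0.706 + 0.904×0.18 = 0.2305.
Under exogeneity, PAF = [P(Y=1) − p₀] / P(Y=1).
PAF = (0.2305 − 0.18) / 0.2305 ≈ 0.2191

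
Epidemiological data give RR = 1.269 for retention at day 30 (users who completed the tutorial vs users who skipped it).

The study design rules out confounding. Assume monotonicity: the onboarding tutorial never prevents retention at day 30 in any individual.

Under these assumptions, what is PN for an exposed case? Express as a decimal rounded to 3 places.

PN ≈ 0.212

Under exogeneity and monotonicity, PN = (RR − 1) / RR = 1 − 1/RR.
PN = (1.269 − 1) / 1.269 = 0.269 / 1.269 ≈ 0.2120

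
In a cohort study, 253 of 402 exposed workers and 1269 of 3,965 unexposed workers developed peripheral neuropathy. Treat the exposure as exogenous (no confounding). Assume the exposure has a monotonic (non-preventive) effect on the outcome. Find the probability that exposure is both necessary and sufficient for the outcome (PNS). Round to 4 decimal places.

p₁ = P(outcome | exposed) = 253/402 = 0.62935
p₀ = P(outcome | unexposed) = 1269/3965 = 0.32005
Under exogeneity and monotonicity, PNS = p₁ − p₀.
PNS = 0.62935 − 0.32005 = 0.3093

PNS ≈ 0.3093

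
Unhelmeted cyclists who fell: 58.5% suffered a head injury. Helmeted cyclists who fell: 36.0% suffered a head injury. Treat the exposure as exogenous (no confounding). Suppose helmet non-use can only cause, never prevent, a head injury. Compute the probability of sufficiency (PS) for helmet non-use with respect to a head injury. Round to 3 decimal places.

PS ≈ 0.352

p₁ = 0.585, p₀ = 0.36.
Under exogeneity and monotonicity, PS = (p₁ − p₀) / (1 − p₀).
PS = (0.585 − 0.36) / (1 − 0.36) = 0.225 / 0.64 ≈ 0.3516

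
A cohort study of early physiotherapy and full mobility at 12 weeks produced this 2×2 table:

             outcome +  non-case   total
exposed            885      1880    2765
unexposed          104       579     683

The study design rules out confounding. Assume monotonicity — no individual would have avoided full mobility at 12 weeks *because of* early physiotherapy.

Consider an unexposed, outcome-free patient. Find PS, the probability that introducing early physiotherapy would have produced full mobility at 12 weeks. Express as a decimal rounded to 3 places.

PS ≈ 0.198

p₁ = P(outcome | exposed) = 885/2765 = 0.32007
p₀ = P(outcome | unexposed) = 104/683 = 0.15227
Under exogeneity and monotonicity, PS = (p₁ − p₀)/(1 − p₀).
PS = (0.32007 − 0.15227) / 0.84773 ≈ 0.1979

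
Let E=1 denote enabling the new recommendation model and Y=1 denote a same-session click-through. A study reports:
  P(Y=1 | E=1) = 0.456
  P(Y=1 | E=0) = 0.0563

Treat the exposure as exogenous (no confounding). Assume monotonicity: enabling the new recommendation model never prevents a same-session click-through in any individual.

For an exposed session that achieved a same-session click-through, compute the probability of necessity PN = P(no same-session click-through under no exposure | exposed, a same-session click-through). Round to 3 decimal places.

PN ≈ 0.877

Let p₁ = 0.456, p₀ = 0.0563.
Under exogeneity and monotonicity, PN = (p₁ − p₀) / p₁.
PN = (0.456 − 0.0563) / 0.456 = 0.3997 / 0.456 ≈ 0.8765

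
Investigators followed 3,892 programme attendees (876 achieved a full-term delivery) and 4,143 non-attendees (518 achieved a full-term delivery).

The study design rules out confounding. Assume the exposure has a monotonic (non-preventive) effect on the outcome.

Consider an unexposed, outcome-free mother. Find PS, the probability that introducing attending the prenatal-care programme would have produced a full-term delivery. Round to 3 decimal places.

p₁ = P(outcome | exposed) = 876/3892 = 0.22508
p₀ = P(outcome | unexposed) = 518/4143 = 0.12503
Under exogeneity and monotonicity, PS = (p₁ − p₀) / (1 − p₀).
PS = (0.22508 − 0.12503) / (1 − 0.12503) = 0.10005 / 0.87497 ≈ 0.1143

PS ≈ 0.114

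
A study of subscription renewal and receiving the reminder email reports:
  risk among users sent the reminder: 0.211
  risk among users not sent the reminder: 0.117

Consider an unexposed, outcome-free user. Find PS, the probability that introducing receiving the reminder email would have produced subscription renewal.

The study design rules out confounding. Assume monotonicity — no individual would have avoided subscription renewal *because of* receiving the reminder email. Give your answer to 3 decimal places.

Let p₁ = 0.211, p₀ = 0.117.
Under exogeneity and monotonicity, PS = (p₁ − p₀) / (1 − p₀).
PS = (0.211 − 0.117) / (1 − 0.117) = 0.094 / 0.883 ≈ 0.1065

PS ≈ 0.106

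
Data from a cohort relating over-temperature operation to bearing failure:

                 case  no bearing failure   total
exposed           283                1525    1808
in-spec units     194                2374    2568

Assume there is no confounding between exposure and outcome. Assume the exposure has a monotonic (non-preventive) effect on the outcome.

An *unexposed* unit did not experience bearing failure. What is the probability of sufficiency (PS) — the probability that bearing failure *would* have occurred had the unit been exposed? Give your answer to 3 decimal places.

PS ≈ 0.088

p₁ = P(outcome | exposed) = 283/1808 = 0.15653
p₀ = P(outcome | unexposed) = 194/2568 = 0.075545
Under exogeneity and monotonicity, PS = (p₁ − p₀)/(1 − p₀).
PS = (0.15653 − 0.075545) / 0.92445 ≈ 0.0876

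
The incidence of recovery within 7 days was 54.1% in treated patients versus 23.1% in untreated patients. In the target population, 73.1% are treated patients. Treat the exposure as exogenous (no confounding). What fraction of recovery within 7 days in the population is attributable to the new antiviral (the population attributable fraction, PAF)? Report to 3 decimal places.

PAF ≈ 0.495

p₁ = 0.541, p₀ = 0.231.
Overall risk P(Y=1) = π·p₁ + (1−π)·p₀ = 0.731×0.541 + 0.269×0.231 = 0.45761.
Under exogeneity, PAF = [P(Y=1) − p₀] / P(Y=1).
PAF = (0.45761 − 0.231) / 0.45761 ≈ 0.4952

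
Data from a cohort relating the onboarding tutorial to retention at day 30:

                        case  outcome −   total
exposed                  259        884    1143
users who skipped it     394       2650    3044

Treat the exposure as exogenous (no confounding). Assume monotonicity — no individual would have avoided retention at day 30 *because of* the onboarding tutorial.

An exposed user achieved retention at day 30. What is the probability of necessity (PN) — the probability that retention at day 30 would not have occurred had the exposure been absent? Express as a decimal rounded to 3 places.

PN ≈ 0.429

p₁ = P(outcome | exposed) = 259/1143 = 0.2266
p₀ = P(outcome | unexposed) = 394/3044 = 0.12943
Under exogeneity and monotonicity, PN = (p₁ − p₀)/p₁.
PN = (0.2266 − 0.12943) / 0.2266 ≈ 0.4288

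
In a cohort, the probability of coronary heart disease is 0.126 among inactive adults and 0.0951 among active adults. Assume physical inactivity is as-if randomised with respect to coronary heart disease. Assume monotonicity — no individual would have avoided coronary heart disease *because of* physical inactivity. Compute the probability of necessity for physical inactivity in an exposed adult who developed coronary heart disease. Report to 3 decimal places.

PN ≈ 0.245

Let p₁ = 0.126, p₀ = 0.0951.
Under exogeneity and monotonicity, PN = (p₁ − p₀) / p₁.
PN = (0.126 − 0.0951) / 0.126 = 0.0309 / 0.126 ≈ 0.2452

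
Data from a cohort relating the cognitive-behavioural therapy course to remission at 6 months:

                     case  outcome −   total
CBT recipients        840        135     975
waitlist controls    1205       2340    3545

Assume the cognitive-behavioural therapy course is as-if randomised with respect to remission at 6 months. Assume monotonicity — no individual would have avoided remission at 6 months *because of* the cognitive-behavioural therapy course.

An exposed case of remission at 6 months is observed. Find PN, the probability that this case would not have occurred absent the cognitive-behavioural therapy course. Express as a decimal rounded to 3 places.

PN ≈ 0.605

p₁ = P(outcome | exposed) = 840/975 = 0.86154
p₀ = P(outcome | unexposed) = 1205/3545 = 0.33992
Under exogeneity and monotonicity, PN = (p₁ − p₀) / p₁.
PN = (0.86154 − 0.33992) / 0.86154 = 0.52162 / 0.86154 ≈ 0.6055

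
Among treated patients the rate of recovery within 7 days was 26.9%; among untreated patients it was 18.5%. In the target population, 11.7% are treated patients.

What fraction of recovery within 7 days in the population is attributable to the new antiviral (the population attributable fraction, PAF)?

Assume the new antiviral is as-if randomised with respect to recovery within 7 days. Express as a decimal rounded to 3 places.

p₁ = 0.269, p₀ = 0.185.
Overall risk P(Y=1) = π·p₁ + (1−π)·p₀ = 0.117×0.269 + 0.883×0.185 = 0.19483.
Under exogeneity, PAF = [P(Y=1) − p₀] / P(Y=1).
PAF = (0.19483 − 0.185) / 0.19483 ≈ 0.0504

PAF ≈ 0.050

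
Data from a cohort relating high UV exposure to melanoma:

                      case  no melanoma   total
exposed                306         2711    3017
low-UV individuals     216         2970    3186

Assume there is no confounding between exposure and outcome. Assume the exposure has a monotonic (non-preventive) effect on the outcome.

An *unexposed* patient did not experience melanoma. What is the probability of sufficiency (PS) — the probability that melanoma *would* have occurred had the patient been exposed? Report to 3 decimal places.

PS ≈ 0.036

p₁ = P(outcome | exposed) = 306/3017 = 0.10143
p₀ = P(outcome | unexposed) = 216/3186 = 0.067797
Under exogeneity and monotonicity, PS = (p₁ − p₀) / (1 − p₀).
PS = (0.10143 − 0.067797) / (1 − 0.067797) = 0.033629 / 0.9322 ≈ 0.0361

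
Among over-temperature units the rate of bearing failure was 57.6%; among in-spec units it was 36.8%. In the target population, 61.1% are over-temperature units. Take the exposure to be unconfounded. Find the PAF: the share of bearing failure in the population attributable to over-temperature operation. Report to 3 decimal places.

PAF ≈ 0.257

p₁ = 0.576, p₀ = 0.368.
Overall risk P(Y=1) = π·p₁ + (1−π)·p₀ = 0.611×0.576 + 0.389×0.368 = 0.49509.
Under exogeneity, PAF = [P(Y=1) − p₀] / P(Y=1).
PAF = (0.49509 − 0.368) / 0.49509 ≈ 0.2567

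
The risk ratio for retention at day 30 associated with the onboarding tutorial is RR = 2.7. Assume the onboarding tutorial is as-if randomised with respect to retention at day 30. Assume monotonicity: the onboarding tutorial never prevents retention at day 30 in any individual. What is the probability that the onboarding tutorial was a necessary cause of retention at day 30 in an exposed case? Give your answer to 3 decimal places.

PN ≈ 0.630

Under exogeneity and monotonicity, PN = (RR − 1) / RR = 1 − 1/RR.
PN = (2.7 − 1) / 2.7 = 1.7 / 2.7 ≈ 0.6296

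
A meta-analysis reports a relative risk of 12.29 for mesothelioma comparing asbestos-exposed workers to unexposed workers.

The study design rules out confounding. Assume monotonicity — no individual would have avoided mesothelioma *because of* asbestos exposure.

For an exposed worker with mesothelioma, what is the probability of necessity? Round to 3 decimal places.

Under exogeneity and monotonicity, PN = (RR − 1) / RR = 1 − 1/RR.
PN = (12.29 − 1) / 12.29 = 11.29 / 12.29 ≈ 0.9186

PN ≈ 0.919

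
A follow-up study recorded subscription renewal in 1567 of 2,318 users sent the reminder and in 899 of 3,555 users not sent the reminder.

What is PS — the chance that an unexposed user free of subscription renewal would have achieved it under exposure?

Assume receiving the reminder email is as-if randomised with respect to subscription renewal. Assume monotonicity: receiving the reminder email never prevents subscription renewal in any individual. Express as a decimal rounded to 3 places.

PS ≈ 0.566

p₁ = P(outcome | exposed) = 1567/2318 = 0.67601
p₀ = P(outcome | unexposed) = 899/3555 = 0.25288
Under exogeneity and monotonicity, PS = (p₁ − p₀) / (1 − p₀).
PS = (0.67601 − 0.25288) / (1 − 0.25288) = 0.42313 / 0.74712 ≈ 0.5664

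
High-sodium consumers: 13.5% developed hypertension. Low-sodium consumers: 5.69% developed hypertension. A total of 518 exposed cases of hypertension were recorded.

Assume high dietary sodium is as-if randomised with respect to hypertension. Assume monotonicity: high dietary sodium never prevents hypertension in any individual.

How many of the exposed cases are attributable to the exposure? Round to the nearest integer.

about 300 cases

p₁ = 0.135, p₀ = 0.0569.
PN = (p₁ − p₀)/p₁ = (0.135 − 0.0569) / 0.135 ≈ 0.57852.
Attributable cases ≈ PN × (exposed cases) = 0.57852 × 518 ≈ 299.67.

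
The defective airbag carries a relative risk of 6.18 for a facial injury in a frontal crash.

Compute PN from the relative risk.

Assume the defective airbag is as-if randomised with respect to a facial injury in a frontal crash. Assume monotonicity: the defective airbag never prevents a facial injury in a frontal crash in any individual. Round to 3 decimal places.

PN ≈ 0.838

Under exogeneity and monotonicity, PN = (RR − 1) / RR = 1 − 1/RR.
PN = (6.18 − 1) / 6.18 = 5.18 / 6.18 ≈ 0.8382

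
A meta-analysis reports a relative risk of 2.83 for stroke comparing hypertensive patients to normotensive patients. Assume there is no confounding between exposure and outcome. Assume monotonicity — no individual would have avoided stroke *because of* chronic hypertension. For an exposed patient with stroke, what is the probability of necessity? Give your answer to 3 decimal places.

Under exogeneity and monotonicity, PN = (RR − 1) / RR = 1 − 1/RR.
PN = (2.83 − 1) / 2.83 = 1.83 / 2.83 ≈ 0.6466

PN ≈ 0.647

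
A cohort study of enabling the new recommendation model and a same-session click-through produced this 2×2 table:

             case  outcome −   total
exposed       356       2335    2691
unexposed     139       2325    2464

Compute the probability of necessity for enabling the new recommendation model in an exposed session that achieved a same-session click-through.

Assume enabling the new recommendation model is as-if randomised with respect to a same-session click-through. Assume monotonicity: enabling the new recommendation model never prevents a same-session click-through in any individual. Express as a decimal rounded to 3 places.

p₁ = P(outcome | exposed) = 356/2691 = 0.13229
p₀ = P(outcome | unexposed) = 139/2464 = 0.056412
Under exogeneity and monotonicity, PN = (p₁ − p₀)/p₁.
PN = (0.13229 − 0.056412) / 0.13229 ≈ 0.5736

PN ≈ 0.574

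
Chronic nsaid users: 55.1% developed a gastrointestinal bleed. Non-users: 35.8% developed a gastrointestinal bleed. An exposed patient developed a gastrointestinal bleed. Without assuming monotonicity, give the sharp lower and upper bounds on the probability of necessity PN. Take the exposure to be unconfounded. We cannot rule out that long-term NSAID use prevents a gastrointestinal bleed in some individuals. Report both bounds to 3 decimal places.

p₁ = 0.551, p₀ = 0.358.
Under exogeneity alone the bounds on PN are max{0,(p₁−p₀)/p₁} ≤ PN ≤ min{1,(1−p₀)/p₁}.
  lower = (p₁ − p₀)/p₁ = 0.193 / 0.551 ≈ 0.3503
  upper = min{1, (1 − p₀)/p₁} = 0.642 / 0.551 ≈ 1.1652 → capped at 1

0.350 ≤ PN ≤ 1.000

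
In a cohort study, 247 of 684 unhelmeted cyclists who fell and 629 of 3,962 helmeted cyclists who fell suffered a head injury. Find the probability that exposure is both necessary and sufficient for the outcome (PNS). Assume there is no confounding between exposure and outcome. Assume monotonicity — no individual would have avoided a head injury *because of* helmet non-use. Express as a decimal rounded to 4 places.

PNS ≈ 0.2024

p₁ = P(outcome | exposed) = 247/684 = 0.36111
p₀ = P(outcome | unexposed) = 629/3962 = 0.15876
Under exogeneity and monotonicity, PNS = p₁ − p₀.
PNS = 0.36111 − 0.15876 = 0.20235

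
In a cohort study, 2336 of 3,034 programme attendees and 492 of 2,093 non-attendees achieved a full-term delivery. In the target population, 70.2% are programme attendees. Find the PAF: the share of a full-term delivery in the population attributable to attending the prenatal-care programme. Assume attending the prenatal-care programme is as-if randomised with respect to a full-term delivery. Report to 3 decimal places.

p₁ = P(outcome | exposed) = 2336/3034 = 0.76994
p₀ = P(outcome | unexposed) = 492/2093 = 0.23507
Overall risk P(Y=1) = π·p₁ + (1−π)·p₀ = 0.702×0.76994 + 0.298×0.23507 = 0.61055.
Under exogeneity, PAF = [P(Y=1) − p₀] / P(Y=1).
PAF = (0.61055 − 0.23507) / 0.61055 ≈ 0.6150

PAF ≈ 0.615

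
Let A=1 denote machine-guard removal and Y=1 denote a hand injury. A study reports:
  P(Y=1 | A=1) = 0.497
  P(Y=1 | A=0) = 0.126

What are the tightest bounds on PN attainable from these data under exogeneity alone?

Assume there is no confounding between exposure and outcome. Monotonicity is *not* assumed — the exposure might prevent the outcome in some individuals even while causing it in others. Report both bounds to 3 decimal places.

Let p₁ = 0.497, p₀ = 0.126.
Under exogeneity alone the bounds on PN are max{0,(p₁−p₀)/p₁} ≤ PN ≤ min{1,(1−p₀)/p₁}.
  lower = (p₁ − p₀)/p₁ = 0.371 / 0.497 ≈ 0.7465
  upper = min{1, (1 − p₀)/p₁} = 0.874 / 0.497 ≈ 1.7586 → capped at 1

0.746 ≤ PN ≤ 1.000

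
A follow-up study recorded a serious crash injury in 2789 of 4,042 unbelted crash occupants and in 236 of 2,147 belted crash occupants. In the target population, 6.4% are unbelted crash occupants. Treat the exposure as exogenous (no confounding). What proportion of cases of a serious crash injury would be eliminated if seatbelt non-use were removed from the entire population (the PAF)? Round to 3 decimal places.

PAF ≈ 0.252

p₁ = P(outcome | exposed) = 2789/4042 = 0.69
p₀ = P(outcome | unexposed) = 236/2147 = 0.10992
Overall risk P(Y=1) = π·p₁ + (1−π)·p₀ = 0.064×0.69 + 0.936×0.10992 = 0.14705.
Under exogeneity, PAF = [P(Y=1) − p₀] / P(Y=1).
PAF = (0.14705 − 0.10992) / 0.14705 ≈ 0.2525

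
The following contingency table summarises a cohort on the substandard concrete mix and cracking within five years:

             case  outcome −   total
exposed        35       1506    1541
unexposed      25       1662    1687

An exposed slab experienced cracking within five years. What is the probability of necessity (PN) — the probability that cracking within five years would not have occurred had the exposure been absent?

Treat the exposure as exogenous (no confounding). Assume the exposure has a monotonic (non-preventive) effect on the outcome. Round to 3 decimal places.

p₁ = P(outcome | exposed) = 35/1541 = 0.022713
p₀ = P(outcome | unexposed) = 25/1687 = 0.014819
Under exogeneity and monotonicity, PN = (p₁ − p₀)/p₁.
PN = (0.022713 − 0.014819) / 0.022713 ≈ 0.3475

PN ≈ 0.348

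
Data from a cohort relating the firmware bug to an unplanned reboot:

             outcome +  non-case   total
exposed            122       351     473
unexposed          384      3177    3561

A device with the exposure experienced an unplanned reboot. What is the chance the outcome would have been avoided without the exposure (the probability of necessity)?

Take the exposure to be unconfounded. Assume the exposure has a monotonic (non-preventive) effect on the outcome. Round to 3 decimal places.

p₁ = P(outcome | exposed) = 122/473 = 0.25793
p₀ = P(outcome | unexposed) = 384/3561 = 0.10783
Under exogeneity and monotonicity, PN = (p₁ − p₀)/p₁.
PN = (0.25793 − 0.10783) / 0.25793 ≈ 0.5819

PN ≈ 0.582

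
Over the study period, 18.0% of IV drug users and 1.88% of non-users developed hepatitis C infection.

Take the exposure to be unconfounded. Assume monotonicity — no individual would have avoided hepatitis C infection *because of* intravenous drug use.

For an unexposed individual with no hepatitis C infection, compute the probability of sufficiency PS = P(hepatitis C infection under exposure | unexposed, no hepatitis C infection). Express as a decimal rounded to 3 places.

PS ≈ 0.164

p₁ = 0.18, p₀ = 0.0188.
Under exogeneity and monotonicity, PS = (p₁ − p₀) / (1 − p₀).
PS = (0.18 − 0.0188) / (1 − 0.0188) = 0.1612 / 0.9812 ≈ 0.1643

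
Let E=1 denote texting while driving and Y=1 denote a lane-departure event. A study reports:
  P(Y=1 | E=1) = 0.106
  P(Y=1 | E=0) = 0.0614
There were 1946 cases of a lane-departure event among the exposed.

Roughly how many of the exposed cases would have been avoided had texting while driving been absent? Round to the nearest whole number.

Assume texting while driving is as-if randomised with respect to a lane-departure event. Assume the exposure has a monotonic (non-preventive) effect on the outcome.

about 819 cases

Let p₁ = 0.106, p₀ = 0.0614.
PN = (p₁ − p₀)/p₁ = (0.106 − 0.0614) / 0.106 ≈ 0.42075.
Attributable cases ≈ PN × (exposed cases) = 0.42075 × 1946 ≈ 818.79.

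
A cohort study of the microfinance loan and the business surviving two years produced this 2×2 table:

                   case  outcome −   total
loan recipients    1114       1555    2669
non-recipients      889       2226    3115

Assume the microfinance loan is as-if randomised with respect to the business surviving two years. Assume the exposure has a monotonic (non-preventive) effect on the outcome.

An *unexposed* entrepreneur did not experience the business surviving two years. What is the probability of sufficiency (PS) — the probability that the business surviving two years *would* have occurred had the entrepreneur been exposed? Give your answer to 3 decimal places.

p₁ = P(outcome | exposed) = 1114/2669 = 0.41738
p₀ = P(outcome | unexposed) = 889/3115 = 0.28539
Under exogeneity and monotonicity, PS = (p₁ − p₀)/(1 − p₀).
PS = (0.41738 − 0.28539) / 0.71461 ≈ 0.1847

PS ≈ 0.185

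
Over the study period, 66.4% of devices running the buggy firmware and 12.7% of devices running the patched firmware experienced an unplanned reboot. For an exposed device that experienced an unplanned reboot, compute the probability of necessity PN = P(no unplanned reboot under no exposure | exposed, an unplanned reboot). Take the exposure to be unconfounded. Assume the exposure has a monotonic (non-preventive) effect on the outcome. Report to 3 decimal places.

p₁ = 0.664, p₀ = 0.127.
Under exogeneity and monotonicity, PN = (p₁ − p₀) / p₁.
PN = (0.664 − 0.127) / 0.664 = 0.537 / 0.664 ≈ 0.8087

PN ≈ 0.809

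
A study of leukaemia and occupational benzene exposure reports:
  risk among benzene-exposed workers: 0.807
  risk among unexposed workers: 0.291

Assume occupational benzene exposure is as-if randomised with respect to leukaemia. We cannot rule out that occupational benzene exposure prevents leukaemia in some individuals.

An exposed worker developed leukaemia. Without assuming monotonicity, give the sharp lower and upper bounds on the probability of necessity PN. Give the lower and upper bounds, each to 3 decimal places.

Let p₁ = 0.807, p₀ = 0.291.
Under exogeneity alone the bounds on PN are max{0,(p₁−p₀)/p₁} ≤ PN ≤ min{1,(1−p₀)/p₁}.
  lower = (p₁ − p₀)/p₁ = 0.516 / 0.807 ≈ 0.6394
  upper = min{1, (1 − p₀)/p₁} = 0.709 / 0.807 ≈ 0.8786

0.639 ≤ PN ≤ 0.879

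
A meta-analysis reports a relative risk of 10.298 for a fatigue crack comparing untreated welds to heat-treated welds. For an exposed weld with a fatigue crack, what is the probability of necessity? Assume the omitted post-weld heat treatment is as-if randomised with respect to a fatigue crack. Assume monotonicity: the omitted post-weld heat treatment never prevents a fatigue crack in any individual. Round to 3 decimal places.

PN ≈ 0.903

Under exogeneity and monotonicity, PN = (RR − 1) / RR = 1 − 1/RR.
PN = (10.298 − 1) / 10.298 = 9.298 / 10.298 ≈ 0.9029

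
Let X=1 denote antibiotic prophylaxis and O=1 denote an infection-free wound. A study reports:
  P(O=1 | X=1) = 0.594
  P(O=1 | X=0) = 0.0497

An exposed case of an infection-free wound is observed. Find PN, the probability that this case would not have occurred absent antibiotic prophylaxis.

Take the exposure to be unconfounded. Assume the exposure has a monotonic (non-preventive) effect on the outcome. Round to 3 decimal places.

PN ≈ 0.916

Let p₁ = 0.594, p₀ = 0.0497.
Under exogeneity and monotonicity, PN = (p₁ − p₀) / p₁.
PN = (0.594 − 0.0497) / 0.594 = 0.5443 / 0.594 ≈ 0.9163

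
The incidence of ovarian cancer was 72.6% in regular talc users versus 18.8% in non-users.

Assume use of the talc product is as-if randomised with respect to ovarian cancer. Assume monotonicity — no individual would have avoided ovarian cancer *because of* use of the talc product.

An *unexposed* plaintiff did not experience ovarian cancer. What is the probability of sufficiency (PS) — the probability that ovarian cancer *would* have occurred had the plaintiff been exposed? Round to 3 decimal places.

p₁ = 0.726, p₀ = 0.188.
Under exogeneity and monotonicity, PS = (p₁ − p₀) / (1 − p₀).
PS = (0.726 − 0.188) / (1 − 0.188) = 0.538 / 0.812 ≈ 0.6626

PS ≈ 0.663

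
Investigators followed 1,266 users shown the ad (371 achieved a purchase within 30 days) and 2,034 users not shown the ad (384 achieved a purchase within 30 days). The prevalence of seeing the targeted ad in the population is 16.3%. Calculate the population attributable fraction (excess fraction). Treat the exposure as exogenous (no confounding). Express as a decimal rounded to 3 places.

PAF ≈ 0.083

p₁ = P(outcome | exposed) = 371/1266 = 0.29305
p₀ = P(outcome | unexposed) = 384/2034 = 0.18879
Overall risk P(Y=1) = π·p₁ + (1−π)·p₀ = 0.163×0.29305 + 0.837×0.18879 = 0.20578.
Under exogeneity, PAF = [P(Y=1) − p₀] / P(Y=1).
PAF = (0.20578 − 0.18879) / 0.20578 ≈ 0.0826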